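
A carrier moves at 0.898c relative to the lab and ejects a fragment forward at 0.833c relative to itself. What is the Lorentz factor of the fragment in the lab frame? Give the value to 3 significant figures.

γ ≈ 7.18

u_lab = (0.833 + 0.898)/(1 + 0.833×0.898) = 1.731/1.74803 = 0.990255
γ = 1/√(1 − 0.990255²) = 7.18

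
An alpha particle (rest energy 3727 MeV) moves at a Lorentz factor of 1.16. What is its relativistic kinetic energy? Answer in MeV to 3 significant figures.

γ = 1.16 (given)
K = (γ − 1)m₀c² = (1.16 − 1) × 3727 MeV = 0.16000 × 3727 MeV = 596 MeV

K ≈ 596 MeV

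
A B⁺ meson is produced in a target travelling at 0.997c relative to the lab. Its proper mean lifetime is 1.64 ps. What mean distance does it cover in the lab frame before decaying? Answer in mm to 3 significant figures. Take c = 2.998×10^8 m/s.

γ = 1/√(1 − 0.997²) = 12.920
Dilated lifetime: Δt = γτ₀ = 12.920 × 1.64 ps = 21.188 ps
d = vΔt = 0.997c × 21.188 ps = 2.9890×10^8 m/s × 2.1188×10^-11 s = 6.33 mm

d ≈ 6.33 mm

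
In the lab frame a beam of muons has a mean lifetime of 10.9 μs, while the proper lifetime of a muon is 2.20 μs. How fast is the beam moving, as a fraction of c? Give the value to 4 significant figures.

γ = Δt/τ₀ = 10.9/2.20 = 4.95455
β = √(1 − 1/γ²) = √(1 − 1/4.95455²) = 0.9794

β ≈ 0.9794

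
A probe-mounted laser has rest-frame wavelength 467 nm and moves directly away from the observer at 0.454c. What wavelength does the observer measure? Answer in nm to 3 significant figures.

λ_obs ≈ 762 nm

Relativistic Doppler: λ_obs = λ_src √((1+β)/(1−β))
= 467 × √(1.4540/0.54600) = 467 × 1.6319 = 762 nm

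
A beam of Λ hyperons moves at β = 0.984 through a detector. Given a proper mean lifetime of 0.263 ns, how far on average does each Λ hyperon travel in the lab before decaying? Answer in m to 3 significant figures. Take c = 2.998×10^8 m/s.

d ≈ 0.435 m

γ = 1/√(1 − 0.984²) = 5.6127
Dilated lifetime: Δt = γτ₀ = 5.6127 × 0.263 ns = 1.4761 ns
d = vΔt = 0.984c × 1.4761 ns = 2.9500×10^8 m/s × 1.4761×10^-9 s = 0.435 m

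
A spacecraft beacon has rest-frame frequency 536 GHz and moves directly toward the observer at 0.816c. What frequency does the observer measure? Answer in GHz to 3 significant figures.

f_obs ≈ 1680 GHz

Relativistic Doppler: f_obs = f_src √((1+β)/(1−β))
= 536 × √(1.8160/0.18400) = 536 × 3.1416 = 1680 GHz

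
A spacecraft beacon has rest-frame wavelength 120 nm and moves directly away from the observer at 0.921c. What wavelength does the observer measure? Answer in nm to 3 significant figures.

λ_obs ≈ 592 nm

Relativistic Doppler: λ_obs = λ_src √((1+β)/(1−β))
= 120 × √(1.9210/0.079000) = 120 × 4.9312 = 592 nm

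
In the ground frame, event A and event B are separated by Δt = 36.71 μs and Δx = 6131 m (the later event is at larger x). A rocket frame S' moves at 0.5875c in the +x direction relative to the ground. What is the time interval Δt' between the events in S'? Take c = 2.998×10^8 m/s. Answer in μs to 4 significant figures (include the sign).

γ = 1/√(1 − 0.5875²) = 1.23575
Δt' = γ(Δt − vΔx/c²) = 1.23575 × (36.71 μs − 0.5875×6131 m / (2.998×10^8 m/s))
= 1.23575 × (24.6954 μs) = 30.52 μs

Δt' ≈ 30.52 μs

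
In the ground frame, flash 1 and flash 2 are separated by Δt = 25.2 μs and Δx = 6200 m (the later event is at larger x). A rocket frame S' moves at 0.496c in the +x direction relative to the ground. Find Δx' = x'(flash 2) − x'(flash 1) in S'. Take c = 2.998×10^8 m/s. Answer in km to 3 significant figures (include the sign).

γ = 1/√(1 − 0.496²) = 1.1516
Δx' = γ(Δx − vΔt) = 1.1516 × (6200 m − 0.496×(2.998×10^8 m/s)×25.2×10^-6 s)
= 1.1516 × (2452.7 m) = 2.82 km

Δx' ≈ 2.82 km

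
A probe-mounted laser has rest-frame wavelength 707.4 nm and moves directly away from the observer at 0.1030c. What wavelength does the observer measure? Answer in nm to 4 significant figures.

λ_obs ≈ 784.4 nm

Relativistic Doppler: λ_obs = λ_src √((1+β)/(1−β))
= 707.4 × √(1.10300/0.897000) = 707.4 × 1.10890 = 784.4 nm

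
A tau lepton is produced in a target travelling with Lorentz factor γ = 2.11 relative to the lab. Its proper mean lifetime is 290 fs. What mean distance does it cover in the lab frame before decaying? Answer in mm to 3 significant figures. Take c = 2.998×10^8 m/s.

β = √(1 − 1/γ²) = √(1 − 1/2.11²) = 0.88056
Dilated lifetime: Δt = γτ₀ = 2.11 × 290 fs = 611.90 fs
d = vΔt = 0.88056c × 611.90 fs = 2.6399×10^8 m/s × 6.1190×10^-13 s = 0.162 mm

d ≈ 0.162 mm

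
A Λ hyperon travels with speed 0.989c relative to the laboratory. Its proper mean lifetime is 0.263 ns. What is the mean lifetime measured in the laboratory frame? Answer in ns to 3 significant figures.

γ = 1/√(1 − 0.989²) = 6.7606
Time dilation: Δt = γτ₀ = 6.7606 × 0.263 ns = 1.78 ns

Δt ≈ 1.78 ns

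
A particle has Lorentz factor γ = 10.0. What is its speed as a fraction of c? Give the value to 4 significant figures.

β = √(1 − 1/γ²) = √(1 − 1/10.0²) = √(0.990000) = 0.9950

β ≈ 0.9950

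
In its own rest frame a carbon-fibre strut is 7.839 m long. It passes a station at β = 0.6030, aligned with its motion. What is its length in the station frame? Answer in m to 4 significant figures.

γ = 1/√(1 − 0.6030²) = 1.25354
Length contraction: L = L₀/γ = 7.839/1.25354 = 6.253 m

L ≈ 6.253 m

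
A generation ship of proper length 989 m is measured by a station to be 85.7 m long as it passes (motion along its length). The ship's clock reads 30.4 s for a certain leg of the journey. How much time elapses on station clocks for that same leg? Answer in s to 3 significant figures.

Length contraction ⇒ γ = L₀/L = 989/85.7 = 11.540
Time dilation: Δt = γτ₀ = 11.540 × 30.4 s = 351 s

Δt ≈ 351 s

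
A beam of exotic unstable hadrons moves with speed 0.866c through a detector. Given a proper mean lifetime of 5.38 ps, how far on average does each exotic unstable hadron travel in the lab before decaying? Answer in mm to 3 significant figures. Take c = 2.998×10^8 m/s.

γ = 1/√(1 − 0.866²) = 1.9998
Dilated lifetime: Δt = γτ₀ = 1.9998 × 5.38 ps = 10.759 ps
d = vΔt = 0.866c × 10.759 ps = 2.5963×10^8 m/s × 1.0759×10^-11 s = 2.79 mm

d ≈ 2.79 mm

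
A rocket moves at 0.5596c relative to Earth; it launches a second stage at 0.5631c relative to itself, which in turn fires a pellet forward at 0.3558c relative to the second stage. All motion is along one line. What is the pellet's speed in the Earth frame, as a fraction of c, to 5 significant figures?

u ≈ 0.92771c

Compose boost 2: (0.5631 + 0.5596)/(1 + 0.5631×0.5596) = 1.1227/1.315111 = 0.8536924
Compose boost 3: (0.3558 + 0.8536924)/(1 + 0.3558×0.8536924) = 1.209492/1.303744 = 0.92771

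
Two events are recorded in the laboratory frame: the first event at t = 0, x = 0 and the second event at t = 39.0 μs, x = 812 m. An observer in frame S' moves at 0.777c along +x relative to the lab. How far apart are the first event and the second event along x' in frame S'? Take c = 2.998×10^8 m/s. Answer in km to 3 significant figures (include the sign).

Δx' ≈ -13.1 km

γ = 1/√(1 − 0.777²) = 1.5886
Δx' = γ(Δx − vΔt) = 1.5886 × (812 m − 0.777×(2.998×10^8 m/s)×39.0×10^-6 s)
= 1.5886 × (-8272.8 m) = -13.1 km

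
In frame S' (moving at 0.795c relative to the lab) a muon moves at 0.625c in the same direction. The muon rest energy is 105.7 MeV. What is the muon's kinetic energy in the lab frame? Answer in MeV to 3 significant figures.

u_lab = (0.625 + 0.795)/(1 + 0.625×0.795) = 0.948643
γ = 1/√(1 − 0.948643²) = 3.1611
K = (γ − 1)m₀c² = (3.1611 − 1) × 105.7 = 2.1611 × 105.7 = 228 MeV

K ≈ 228 MeV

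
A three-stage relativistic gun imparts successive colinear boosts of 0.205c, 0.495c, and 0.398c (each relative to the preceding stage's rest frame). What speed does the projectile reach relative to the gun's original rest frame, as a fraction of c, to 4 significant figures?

u ≈ 0.8249c

Compose boost 2: (0.495 + 0.205)/(1 + 0.495×0.205) = 0.7000/1.10147 = 0.635511
Compose boost 3: (0.398 + 0.635511)/(1 + 0.398×0.635511) = 1.03351/1.25293 = 0.8249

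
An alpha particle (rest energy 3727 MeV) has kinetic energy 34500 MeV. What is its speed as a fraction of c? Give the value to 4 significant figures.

β ≈ 0.9952

γ = 1 + K/(m₀c²) = 1 + 34500/3727 = 10.2568
β = √(1 − 1/γ²) = 0.9952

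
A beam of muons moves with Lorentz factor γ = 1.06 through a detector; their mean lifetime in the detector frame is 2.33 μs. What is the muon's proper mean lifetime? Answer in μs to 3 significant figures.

γ = 1.06 (given)
Proper time: τ₀ = Δt/γ = 2.33/1.06 = 2.20 μs

τ₀ ≈ 2.20 μs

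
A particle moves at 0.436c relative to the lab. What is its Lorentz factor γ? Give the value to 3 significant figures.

γ = 1/√(1 − β²) = 1/√(1 − 0.436²) = 1/√(0.80990) = 1.11

γ ≈ 1.11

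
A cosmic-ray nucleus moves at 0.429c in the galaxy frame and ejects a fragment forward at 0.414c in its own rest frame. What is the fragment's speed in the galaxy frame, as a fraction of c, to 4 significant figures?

u ≈ 0.7159c

Compose boost 2: (0.414 + 0.429)/(1 + 0.414×0.429) = 0.8430/1.17761 = 0.7159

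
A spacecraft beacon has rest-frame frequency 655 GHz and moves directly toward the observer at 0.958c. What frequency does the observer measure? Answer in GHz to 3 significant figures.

Relativistic Doppler: f_obs = f_src √((1+β)/(1−β))
= 655 × √(1.9580/0.042000) = 655 × 6.8278 = 4470 GHz

f_obs ≈ 4470 GHz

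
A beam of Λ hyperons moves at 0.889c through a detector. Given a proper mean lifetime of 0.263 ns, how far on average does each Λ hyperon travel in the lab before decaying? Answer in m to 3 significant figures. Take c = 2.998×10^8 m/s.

d ≈ 0.153 m

γ = 1/√(1 − 0.889²) = 2.1838
Dilated lifetime: Δt = γτ₀ = 2.1838 × 0.263 ns = 0.57435 ns
d = vΔt = 0.889c × 0.57435 ns = 2.6652×10^8 m/s × 5.7435×10^-10 s = 0.153 m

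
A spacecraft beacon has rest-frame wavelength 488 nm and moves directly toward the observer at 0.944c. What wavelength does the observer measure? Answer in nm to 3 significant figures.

Relativistic Doppler: λ_obs = λ_src √((1−β)/(1+β))
= 488 × √(0.056000/1.9440) = 488 × 0.16973 = 82.8 nm

λ_obs ≈ 82.8 nm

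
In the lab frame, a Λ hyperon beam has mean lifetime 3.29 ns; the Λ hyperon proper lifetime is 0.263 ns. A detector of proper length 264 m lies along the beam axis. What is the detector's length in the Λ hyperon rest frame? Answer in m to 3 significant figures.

Time dilation ⇒ γ = Δt/τ₀ = 3.29/0.263 = 12.510
Length contraction: L = L₀/γ = 264/12.510 = 21.1 m

L ≈ 21.1 m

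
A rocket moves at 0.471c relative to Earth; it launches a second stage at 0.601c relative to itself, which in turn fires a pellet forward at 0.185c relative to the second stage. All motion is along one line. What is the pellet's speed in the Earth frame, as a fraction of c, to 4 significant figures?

u ≈ 0.8839c

Compose boost 2: (0.601 + 0.471)/(1 + 0.601×0.471) = 1.072/1.28307 = 0.835495
Compose boost 3: (0.185 + 0.835495)/(1 + 0.185×0.835495) = 1.02050/1.15457 = 0.8839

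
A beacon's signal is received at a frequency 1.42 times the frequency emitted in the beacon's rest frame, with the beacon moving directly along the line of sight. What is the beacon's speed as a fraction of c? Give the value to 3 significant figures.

f_obs/f_src = √((1+β)/(1−β)) = 1.42  ⇒  (1+β)/(1−β) = 2.0164
β = |1 − D²|/(1 + D²) = |1 − 2.0164|/(1 + 2.0164) = 0.337

β ≈ 0.337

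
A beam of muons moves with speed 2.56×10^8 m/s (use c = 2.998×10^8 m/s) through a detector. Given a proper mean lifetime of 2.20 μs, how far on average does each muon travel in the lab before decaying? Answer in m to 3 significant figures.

β = v/c = 2.56×10^8 / 2.998×10^8 = 0.85390
γ = 1/√(1 − 0.85390²) = 1.9215
Dilated lifetime: Δt = γτ₀ = 1.9215 × 2.20 μs = 4.2273 μs
d = vΔt = 0.85390c × 4.2273 μs = 2.5600×10^8 m/s × 4.2273×10^-6 s = 1080 m

d ≈ 1080 m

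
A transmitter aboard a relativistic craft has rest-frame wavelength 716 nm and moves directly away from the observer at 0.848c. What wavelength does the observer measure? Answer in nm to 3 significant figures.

Relativistic Doppler: λ_obs = λ_src √((1+β)/(1−β))
= 716 × √(1.8480/0.15200) = 716 × 3.4868 = 2500 nm

λ_obs ≈ 2500 nm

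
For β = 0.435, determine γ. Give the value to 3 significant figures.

γ ≈ 1.11

γ = 1/√(1 − β²) = 1/√(1 − 0.435²) = 1/√(0.81078) = 1.11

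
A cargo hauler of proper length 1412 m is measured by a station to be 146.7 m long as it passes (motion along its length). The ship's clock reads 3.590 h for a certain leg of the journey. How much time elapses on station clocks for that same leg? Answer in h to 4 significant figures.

Length contraction ⇒ γ = L₀/L = 1412/146.7 = 9.62509
Time dilation: Δt = γτ₀ = 9.62509 × 3.590 h = 34.55 h

Δt ≈ 34.55 h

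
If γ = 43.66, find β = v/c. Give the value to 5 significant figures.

β = √(1 − 1/γ²) = √(1 − 1/43.66²) = √(0.9994754) = 0.99974

β ≈ 0.99974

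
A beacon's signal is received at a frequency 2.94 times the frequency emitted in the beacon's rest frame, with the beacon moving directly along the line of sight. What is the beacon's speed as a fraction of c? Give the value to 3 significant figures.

β ≈ 0.793

f_obs/f_src = √((1+β)/(1−β)) = 2.94  ⇒  (1+β)/(1−β) = 8.6436
β = |1 − D²|/(1 + D²) = |1 − 8.6436|/(1 + 8.6436) = 0.793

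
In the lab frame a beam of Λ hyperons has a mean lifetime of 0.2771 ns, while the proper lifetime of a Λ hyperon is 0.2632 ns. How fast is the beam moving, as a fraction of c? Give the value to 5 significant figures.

β ≈ 0.31274

γ = Δt/τ₀ = 0.2771/0.2632 = 1.052812
β = √(1 − 1/γ²) = √(1 − 1/1.052812²) = 0.31274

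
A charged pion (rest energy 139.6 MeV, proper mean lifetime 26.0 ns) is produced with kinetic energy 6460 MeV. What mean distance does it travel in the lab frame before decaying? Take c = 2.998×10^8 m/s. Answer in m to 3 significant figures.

d ≈ 368 m

γ = 1 + K/(m₀c²) = 1 + 6460/139.6 = 47.275
β = √(1 − 1/γ²) = 0.99978
Dilated lifetime: γτ₀ = 47.275 × 26.0 ns = 1229.2 ns
d = βc·γτ₀ = 0.99978 × (2.998×10^8 m/s) × 1.2292×10^-6 s = 368 m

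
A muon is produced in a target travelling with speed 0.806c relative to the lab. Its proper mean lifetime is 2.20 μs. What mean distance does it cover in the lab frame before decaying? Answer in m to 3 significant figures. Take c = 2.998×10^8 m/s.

γ = 1/√(1 − 0.806²) = 1.6894
Dilated lifetime: Δt = γτ₀ = 1.6894 × 2.20 μs = 3.7167 μs
d = vΔt = 0.806c × 3.7167 μs = 2.4164×10^8 m/s × 3.7167×10^-6 s = 898 m

d ≈ 898 m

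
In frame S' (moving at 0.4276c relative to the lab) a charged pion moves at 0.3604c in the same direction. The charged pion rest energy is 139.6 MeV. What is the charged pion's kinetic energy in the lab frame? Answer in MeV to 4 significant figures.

K ≈ 51.47 MeV

u_lab = (0.3604 + 0.4276)/(1 + 0.3604×0.4276) = 0.6827790
γ = 1/√(1 − 0.6827790²) = 1.36869
K = (γ − 1)m₀c² = (1.36869 − 1) × 139.6 = 0.368691 × 139.6 = 51.47 MeV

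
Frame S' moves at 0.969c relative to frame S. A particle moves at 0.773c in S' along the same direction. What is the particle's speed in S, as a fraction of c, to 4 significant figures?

Relativistic velocity addition: u = (u' + v)/(1 + u'v/c²)
= (0.773 + 0.969)/(1 + 0.773×0.969) = 1.742/1.74904 = 0.9960

u ≈ 0.9960c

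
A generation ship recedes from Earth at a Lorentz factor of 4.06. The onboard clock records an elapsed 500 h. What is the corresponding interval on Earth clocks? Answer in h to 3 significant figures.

γ = 4.06 (given)
Time dilation: Δt = γτ₀ = 4.06 × 500 h = 2030 h

Δt ≈ 2030 h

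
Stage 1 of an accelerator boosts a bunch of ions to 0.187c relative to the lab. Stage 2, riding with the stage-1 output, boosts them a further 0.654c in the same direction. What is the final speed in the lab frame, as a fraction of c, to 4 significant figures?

Compose boost 2: (0.654 + 0.187)/(1 + 0.654×0.187) = 0.8410/1.12230 = 0.7494

u ≈ 0.7494c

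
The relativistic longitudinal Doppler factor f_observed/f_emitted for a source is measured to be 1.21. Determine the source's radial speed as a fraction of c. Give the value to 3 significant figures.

β ≈ 0.188

f_obs/f_src = √((1+β)/(1−β)) = 1.21  ⇒  (1+β)/(1−β) = 1.4641
β = |1 − D²|/(1 + D²) = |1 − 1.4641|/(1 + 1.4641) = 0.188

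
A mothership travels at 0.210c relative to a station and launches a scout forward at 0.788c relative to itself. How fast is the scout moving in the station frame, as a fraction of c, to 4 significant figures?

u ≈ 0.8563c

Compose boost 2: (0.788 + 0.210)/(1 + 0.788×0.210) = 0.9980/1.16548 = 0.8563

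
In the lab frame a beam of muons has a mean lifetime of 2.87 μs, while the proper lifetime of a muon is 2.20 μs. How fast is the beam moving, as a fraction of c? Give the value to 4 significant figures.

β ≈ 0.6422

γ = Δt/τ₀ = 2.87/2.20 = 1.30455
β = √(1 − 1/γ²) = √(1 − 1/1.30455²) = 0.6422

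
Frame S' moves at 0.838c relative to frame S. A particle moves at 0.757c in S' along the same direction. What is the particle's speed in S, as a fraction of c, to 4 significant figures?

Relativistic velocity addition: u = (u' + v)/(1 + u'v/c²)
= (0.757 + 0.838)/(1 + 0.757×0.838) = 1.595/1.63437 = 0.9759

u ≈ 0.9759c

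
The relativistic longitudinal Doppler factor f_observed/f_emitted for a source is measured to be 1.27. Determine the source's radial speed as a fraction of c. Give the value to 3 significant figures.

f_obs/f_src = √((1+β)/(1−β)) = 1.27  ⇒  (1+β)/(1−β) = 1.6129
β = |1 − D²|/(1 + D²) = |1 − 1.6129|/(1 + 1.6129) = 0.235

β ≈ 0.235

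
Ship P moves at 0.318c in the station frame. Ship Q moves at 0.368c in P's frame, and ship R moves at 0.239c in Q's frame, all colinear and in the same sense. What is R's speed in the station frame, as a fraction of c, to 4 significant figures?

u ≈ 0.7439c

Compose boost 2: (0.368 + 0.318)/(1 + 0.368×0.318) = 0.6860/1.11702 = 0.614132
Compose boost 3: (0.239 + 0.614132)/(1 + 0.239×0.614132) = 0.853132/1.14678 = 0.7439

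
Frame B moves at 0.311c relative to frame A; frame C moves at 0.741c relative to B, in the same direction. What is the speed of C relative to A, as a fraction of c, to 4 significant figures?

u ≈ 0.8550c

Compose boost 2: (0.741 + 0.311)/(1 + 0.741×0.311) = 1.052/1.23045 = 0.8550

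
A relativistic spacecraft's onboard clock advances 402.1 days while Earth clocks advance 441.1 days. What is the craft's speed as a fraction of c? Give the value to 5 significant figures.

γ = Δt/τ₀ = 441.1/402.1 = 1.096991
β = √(1 − 1/γ²) = √(1 − 1/1.096991²) = 0.41111

β ≈ 0.41111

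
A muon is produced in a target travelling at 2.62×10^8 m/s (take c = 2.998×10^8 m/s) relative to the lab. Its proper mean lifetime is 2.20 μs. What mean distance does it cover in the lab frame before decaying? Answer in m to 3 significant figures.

d ≈ 1190 m

β = v/c = 2.62×10^8 / 2.998×10^8 = 0.87392
γ = 1/√(1 − 0.87392²) = 2.0573
Dilated lifetime: Δt = γτ₀ = 2.0573 × 2.20 μs = 4.5260 μs
d = vΔt = 0.87392c × 4.5260 μs = 2.6200×10^8 m/s × 4.5260×10^-6 s = 1190 m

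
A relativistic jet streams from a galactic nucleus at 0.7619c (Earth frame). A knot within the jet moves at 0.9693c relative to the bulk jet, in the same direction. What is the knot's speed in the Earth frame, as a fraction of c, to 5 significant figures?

Relativistic velocity addition: u = (u' + v)/(1 + u'v/c²)
= (0.9693 + 0.7619)/(1 + 0.9693×0.7619) = 1.7312/1.738510 = 0.99580

u ≈ 0.99580c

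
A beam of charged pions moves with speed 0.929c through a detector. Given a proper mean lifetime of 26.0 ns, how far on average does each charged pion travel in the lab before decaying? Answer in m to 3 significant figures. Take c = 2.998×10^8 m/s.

d ≈ 19.6 m

γ = 1/√(1 − 0.929²) = 2.7021
Dilated lifetime: Δt = γτ₀ = 2.7021 × 26.0 ns = 70.255 ns
d = vΔt = 0.929c × 70.255 ns = 2.7851×10^8 m/s × 7.0255×10^-8 s = 19.6 m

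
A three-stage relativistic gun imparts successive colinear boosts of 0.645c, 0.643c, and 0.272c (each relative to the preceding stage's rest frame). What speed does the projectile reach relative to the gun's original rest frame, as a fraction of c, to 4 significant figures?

u ≈ 0.9477c

Compose boost 2: (0.643 + 0.645)/(1 + 0.643×0.645) = 1.288/1.41474 = 0.910418
Compose boost 3: (0.272 + 0.910418)/(1 + 0.272×0.910418) = 1.18242/1.24763 = 0.9477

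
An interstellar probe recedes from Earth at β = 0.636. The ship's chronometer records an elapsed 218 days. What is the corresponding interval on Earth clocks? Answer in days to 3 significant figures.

Δt ≈ 282 days

γ = 1/√(1 − 0.636²) = 1.2959
Time dilation: Δt = γτ₀ = 1.2959 × 218 days = 282 days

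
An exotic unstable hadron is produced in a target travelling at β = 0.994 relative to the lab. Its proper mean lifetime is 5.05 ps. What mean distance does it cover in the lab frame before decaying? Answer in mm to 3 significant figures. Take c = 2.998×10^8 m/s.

γ = 1/√(1 − 0.994²) = 9.1424
Dilated lifetime: Δt = γτ₀ = 9.1424 × 5.05 ps = 46.169 ps
d = vΔt = 0.994c × 46.169 ps = 2.9800×10^8 m/s × 4.6169×10^-11 s = 13.8 mm

d ≈ 13.8 mm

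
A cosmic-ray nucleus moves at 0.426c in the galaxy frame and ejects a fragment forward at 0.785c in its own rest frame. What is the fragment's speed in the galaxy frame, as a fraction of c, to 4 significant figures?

Compose boost 2: (0.785 + 0.426)/(1 + 0.785×0.426) = 1.211/1.33441 = 0.9075

u ≈ 0.9075c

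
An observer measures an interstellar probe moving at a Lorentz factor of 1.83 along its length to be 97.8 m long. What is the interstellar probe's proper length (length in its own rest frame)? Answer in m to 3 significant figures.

γ = 1.83 (given)
L₀ = γL = 1.83 × 97.8 = 179 m

L₀ ≈ 179 m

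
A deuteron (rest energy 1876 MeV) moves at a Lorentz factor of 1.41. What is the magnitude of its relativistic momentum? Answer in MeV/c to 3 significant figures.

β = √(1 − 1/γ²) = √(1 − 1/1.41²) = 0.70499
p = γβm₀c = 1.41 × 0.70499 × 1876 MeV/c = 1860 MeV/c

p ≈ 1860 MeV/c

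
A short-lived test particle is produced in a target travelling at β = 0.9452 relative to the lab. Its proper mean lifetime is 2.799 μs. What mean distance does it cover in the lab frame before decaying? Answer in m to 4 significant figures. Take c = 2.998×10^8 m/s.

γ = 1/√(1 − 0.9452²) = 3.06286
Dilated lifetime: Δt = γτ₀ = 3.06286 × 2.799 μs = 8.57295 μs
d = vΔt = 0.9452c × 8.57295 μs = 2.83371×10^8 m/s × 8.57295×10^-6 s = 2429 m

d ≈ 2429 m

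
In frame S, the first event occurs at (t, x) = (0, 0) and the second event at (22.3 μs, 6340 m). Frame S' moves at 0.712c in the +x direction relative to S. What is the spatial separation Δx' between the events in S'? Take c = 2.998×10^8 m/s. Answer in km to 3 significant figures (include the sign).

γ = 1/√(1 − 0.712²) = 1.4241
Δx' = γ(Δx − vΔt) = 1.4241 × (6340 m − 0.712×(2.998×10^8 m/s)×22.3×10^-6 s)
= 1.4241 × (1579.9 m) = 2.25 km

Δx' ≈ 2.25 km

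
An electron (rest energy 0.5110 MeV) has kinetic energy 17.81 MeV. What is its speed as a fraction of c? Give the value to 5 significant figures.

β ≈ 0.99961

γ = 1 + K/(m₀c²) = 1 + 17.81/0.5110 = 35.85323
β = √(1 − 1/γ²) = 0.99961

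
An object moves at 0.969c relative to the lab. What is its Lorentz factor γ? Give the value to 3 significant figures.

γ ≈ 4.05

γ = 1/√(1 − β²) = 1/√(1 − 0.969²) = 1/√(0.061039) = 4.05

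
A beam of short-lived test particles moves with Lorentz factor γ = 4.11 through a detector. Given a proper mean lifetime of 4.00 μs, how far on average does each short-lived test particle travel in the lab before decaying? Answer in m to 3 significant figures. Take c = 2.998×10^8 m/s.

β = √(1 − 1/γ²) = √(1 − 1/4.11²) = 0.96995
Dilated lifetime: Δt = γτ₀ = 4.11 × 4.00 μs = 16.440 μs
d = vΔt = 0.96995c × 16.440 μs = 2.9079×10^8 m/s × 1.6440×10^-5 s = 4780 m

d ≈ 4780 m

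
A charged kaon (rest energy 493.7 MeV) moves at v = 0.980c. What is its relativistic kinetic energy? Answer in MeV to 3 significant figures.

γ = 1/√(1 − 0.980²) = 5.0252
K = (γ − 1)m₀c² = (5.0252 − 1) × 493.7 MeV = 4.0252 × 493.7 MeV = 1990 MeV

K ≈ 1990 MeV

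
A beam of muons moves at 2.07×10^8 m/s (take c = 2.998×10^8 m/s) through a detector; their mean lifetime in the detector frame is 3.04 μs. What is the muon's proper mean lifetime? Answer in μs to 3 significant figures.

τ₀ ≈ 2.20 μs

β = v/c = 2.07×10^8 / 2.998×10^8 = 0.69046
γ = 1/√(1 − 0.69046²) = 1.3824
Proper time: τ₀ = Δt/γ = 3.04/1.3824 = 2.20 μs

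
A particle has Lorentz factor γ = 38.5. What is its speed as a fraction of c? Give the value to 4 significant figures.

β = √(1 − 1/γ²) = √(1 − 1/38.5²) = √(0.999325) = 0.9997

β ≈ 0.9997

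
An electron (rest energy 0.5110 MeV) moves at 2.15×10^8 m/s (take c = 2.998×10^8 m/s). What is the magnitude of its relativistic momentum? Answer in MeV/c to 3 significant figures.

p ≈ 0.526 MeV/c

β = v/c = 2.15×10^8 / 2.998×10^8 = 0.71714
γ = 1/√(1 − 0.71714²) = 1.4349
p = γβm₀c = 1.4349 × 0.71714 × 0.5110 MeV/c = 0.526 MeV/c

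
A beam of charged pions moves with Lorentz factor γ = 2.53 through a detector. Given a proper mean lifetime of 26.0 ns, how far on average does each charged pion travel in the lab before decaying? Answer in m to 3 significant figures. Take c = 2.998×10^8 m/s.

β = √(1 − 1/γ²) = √(1 − 1/2.53²) = 0.91857
Dilated lifetime: Δt = γτ₀ = 2.53 × 26.0 ns = 65.780 ns
d = vΔt = 0.91857c × 65.780 ns = 2.7539×10^8 m/s × 6.5780×10^-8 s = 18.1 m

d ≈ 18.1 m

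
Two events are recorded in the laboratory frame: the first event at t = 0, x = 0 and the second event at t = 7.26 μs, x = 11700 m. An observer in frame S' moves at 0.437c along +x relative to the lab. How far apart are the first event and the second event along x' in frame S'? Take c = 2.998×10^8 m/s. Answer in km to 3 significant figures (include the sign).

Δx' ≈ 12.0 km

γ = 1/√(1 − 0.437²) = 1.1118
Δx' = γ(Δx − vΔt) = 1.1118 × (11700 m − 0.437×(2.998×10^8 m/s)×7.26×10^-6 s)
= 1.1118 × (10749 m) = 12.0 km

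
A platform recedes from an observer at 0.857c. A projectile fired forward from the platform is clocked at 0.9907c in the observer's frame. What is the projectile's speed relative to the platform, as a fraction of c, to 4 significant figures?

u' ≈ 0.8856c

Inverse velocity addition: u' = (u − v)/(1 − uv/c²)
= (0.9907 − 0.857)/(1 − 0.9907×0.857) = 0.1337/0.150970 = 0.8856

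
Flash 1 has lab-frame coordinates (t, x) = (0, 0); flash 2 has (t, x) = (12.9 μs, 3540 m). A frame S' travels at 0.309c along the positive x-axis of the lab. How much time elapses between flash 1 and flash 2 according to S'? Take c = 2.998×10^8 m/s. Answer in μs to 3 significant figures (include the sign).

Δt' ≈ 9.73 μs

γ = 1/√(1 − 0.309²) = 1.0515
Δt' = γ(Δt − vΔx/c²) = 1.0515 × (12.9 μs − 0.309×3540 m / (2.998×10^8 m/s))
= 1.0515 × (9.2514 μs) = 9.73 μs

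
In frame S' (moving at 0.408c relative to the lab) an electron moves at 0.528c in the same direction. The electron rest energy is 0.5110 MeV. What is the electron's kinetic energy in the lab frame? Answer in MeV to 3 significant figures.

K ≈ 0.290 MeV

u_lab = (0.528 + 0.408)/(1 + 0.528×0.408) = 0.770102
γ = 1/√(1 − 0.770102²) = 1.5676
K = (γ − 1)m₀c² = (1.5676 − 1) × 0.5110 = 0.56759 × 0.5110 = 0.290 MeV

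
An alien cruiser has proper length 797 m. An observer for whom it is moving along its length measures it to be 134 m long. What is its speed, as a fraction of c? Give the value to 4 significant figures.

β ≈ 0.9858

γ = L₀/L = 797/134 = 5.94776
β = √(1 − 1/γ²) = 0.9858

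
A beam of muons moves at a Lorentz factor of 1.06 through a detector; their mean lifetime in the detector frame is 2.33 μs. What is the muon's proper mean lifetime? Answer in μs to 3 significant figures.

γ = 1.06 (given)
Proper time: τ₀ = Δt/γ = 2.33/1.06 = 2.20 μs

τ₀ ≈ 2.20 μs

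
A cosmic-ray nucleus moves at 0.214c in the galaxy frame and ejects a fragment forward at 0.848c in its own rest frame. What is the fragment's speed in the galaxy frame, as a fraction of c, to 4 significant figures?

u ≈ 0.8989c

Compose boost 2: (0.848 + 0.214)/(1 + 0.848×0.214) = 1.062/1.18147 = 0.8989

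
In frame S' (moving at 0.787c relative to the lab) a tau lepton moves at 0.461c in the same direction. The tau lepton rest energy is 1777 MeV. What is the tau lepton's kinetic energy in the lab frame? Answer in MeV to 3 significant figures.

K ≈ 2650 MeV

u_lab = (0.461 + 0.787)/(1 + 0.461×0.787) = 0.915757
γ = 1/√(1 − 0.915757²) = 2.4892
K = (γ − 1)m₀c² = (2.4892 − 1) × 1777 = 1.4892 × 1777 = 2650 MeV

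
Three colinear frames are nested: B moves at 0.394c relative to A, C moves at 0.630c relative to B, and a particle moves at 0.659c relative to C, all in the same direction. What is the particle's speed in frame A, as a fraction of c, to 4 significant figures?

Compose boost 2: (0.630 + 0.394)/(1 + 0.630×0.394) = 1.024/1.24822 = 0.820368
Compose boost 3: (0.659 + 0.820368)/(1 + 0.659×0.820368) = 1.47937/1.54062 = 0.9602

u ≈ 0.9602c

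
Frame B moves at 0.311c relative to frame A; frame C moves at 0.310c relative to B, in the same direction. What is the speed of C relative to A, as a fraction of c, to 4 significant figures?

Compose boost 2: (0.310 + 0.311)/(1 + 0.310×0.311) = 0.6210/1.09641 = 0.5664

u ≈ 0.5664c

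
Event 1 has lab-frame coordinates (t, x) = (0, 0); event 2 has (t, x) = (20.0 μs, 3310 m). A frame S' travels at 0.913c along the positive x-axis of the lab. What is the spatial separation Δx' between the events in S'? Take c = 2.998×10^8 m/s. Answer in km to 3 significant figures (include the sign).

Δx' ≈ -5.31 km

γ = 1/√(1 − 0.913²) = 2.4512
Δx' = γ(Δx − vΔt) = 2.4512 × (3310 m − 0.913×(2.998×10^8 m/s)×20.0×10^-6 s)
= 2.4512 × (-2164.3 m) = -5.31 km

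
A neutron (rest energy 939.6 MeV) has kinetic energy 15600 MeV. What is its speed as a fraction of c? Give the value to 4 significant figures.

β ≈ 0.9984

γ = 1 + K/(m₀c²) = 1 + 15600/939.6 = 17.6028
β = √(1 − 1/γ²) = 0.9984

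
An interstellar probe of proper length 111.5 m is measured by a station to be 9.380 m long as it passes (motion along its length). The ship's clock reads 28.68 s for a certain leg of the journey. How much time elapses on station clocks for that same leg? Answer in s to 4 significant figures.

Length contraction ⇒ γ = L₀/L = 111.5/9.380 = 11.8870
Time dilation: Δt = γτ₀ = 11.8870 × 28.68 s = 340.9 s

Δt ≈ 340.9 s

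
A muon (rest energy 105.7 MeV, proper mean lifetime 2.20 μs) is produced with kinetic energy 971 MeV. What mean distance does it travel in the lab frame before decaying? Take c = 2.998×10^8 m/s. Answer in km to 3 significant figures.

γ = 1 + K/(m₀c²) = 1 + 971/105.7 = 10.186
β = √(1 − 1/γ²) = 0.99517
Dilated lifetime: γτ₀ = 10.186 × 2.20 μs = 22.410 μs
d = βc·γτ₀ = 0.99517 × (2.998×10^8 m/s) × 2.2410×10^-5 s = 6.69 km

d ≈ 6.69 km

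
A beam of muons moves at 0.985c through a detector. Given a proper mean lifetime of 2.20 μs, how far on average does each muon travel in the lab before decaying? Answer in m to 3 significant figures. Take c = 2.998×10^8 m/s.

γ = 1/√(1 − 0.985²) = 5.7953
Dilated lifetime: Δt = γτ₀ = 5.7953 × 2.20 μs = 12.750 μs
d = vΔt = 0.985c × 12.750 μs = 2.9530×10^8 m/s × 1.2750×10^-5 s = 3760 m

d ≈ 3760 m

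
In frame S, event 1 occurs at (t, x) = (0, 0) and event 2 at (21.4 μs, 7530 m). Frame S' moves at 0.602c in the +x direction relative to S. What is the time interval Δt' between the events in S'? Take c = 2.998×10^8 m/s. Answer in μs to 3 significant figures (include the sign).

γ = 1/√(1 − 0.602²) = 1.2524
Δt' = γ(Δt − vΔx/c²) = 1.2524 × (21.4 μs − 0.602×7530 m / (2.998×10^8 m/s))
= 1.2524 × (6.2797 μs) = 7.86 μs

Δt' ≈ 7.86 μs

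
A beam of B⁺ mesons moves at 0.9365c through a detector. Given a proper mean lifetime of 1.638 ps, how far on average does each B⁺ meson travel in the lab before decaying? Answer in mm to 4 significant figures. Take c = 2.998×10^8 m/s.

γ = 1/√(1 − 0.9365²) = 2.85170
Dilated lifetime: Δt = γτ₀ = 2.85170 × 1.638 ps = 4.67109 ps
d = vΔt = 0.9365c × 4.67109 ps = 2.80763×10^8 m/s × 4.67109×10^-12 s = 1.311 mm

d ≈ 1.311 mm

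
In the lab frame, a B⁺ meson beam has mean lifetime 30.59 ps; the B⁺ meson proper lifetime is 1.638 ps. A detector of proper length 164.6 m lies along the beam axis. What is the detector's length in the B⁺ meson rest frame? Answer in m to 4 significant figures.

L ≈ 8.814 m

Time dilation ⇒ γ = Δt/τ₀ = 30.59/1.638 = 18.6752
Length contraction: L = L₀/γ = 164.6/18.6752 = 8.814 m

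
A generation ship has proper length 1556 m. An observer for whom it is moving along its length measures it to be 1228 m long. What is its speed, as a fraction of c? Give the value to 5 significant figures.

β ≈ 0.61413

γ = L₀/L = 1556/1228 = 1.267101
β = √(1 − 1/γ²) = 0.61413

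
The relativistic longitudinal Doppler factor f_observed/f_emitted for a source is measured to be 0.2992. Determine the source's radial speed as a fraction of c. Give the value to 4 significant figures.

f_obs/f_src = √((1−β)/(1+β)) = 0.2992  ⇒  (1−β)/(1+β) = 0.0895206
β = |1 − D²|/(1 + D²) = |1 − 0.0895206|/(1 + 0.0895206) = 0.8357

β ≈ 0.8357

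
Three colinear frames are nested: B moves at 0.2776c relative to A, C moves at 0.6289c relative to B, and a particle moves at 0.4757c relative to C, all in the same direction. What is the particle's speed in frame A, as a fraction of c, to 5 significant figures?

u ≈ 0.91247c

Compose boost 2: (0.6289 + 0.2776)/(1 + 0.6289×0.2776) = 0.90650/1.174583 = 0.7717635
Compose boost 3: (0.4757 + 0.7717635)/(1 + 0.4757×0.7717635) = 1.247463/1.367128 = 0.91247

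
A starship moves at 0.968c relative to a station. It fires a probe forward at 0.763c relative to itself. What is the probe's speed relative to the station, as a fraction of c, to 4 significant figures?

Relativistic velocity addition: u = (u' + v)/(1 + u'v/c²)
= (0.763 + 0.968)/(1 + 0.763×0.968) = 1.731/1.73858 = 0.9956

u ≈ 0.9956c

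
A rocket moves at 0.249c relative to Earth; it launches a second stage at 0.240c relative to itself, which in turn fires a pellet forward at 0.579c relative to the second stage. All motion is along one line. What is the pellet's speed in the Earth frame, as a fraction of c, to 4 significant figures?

u ≈ 0.8211c

Compose boost 2: (0.240 + 0.249)/(1 + 0.240×0.249) = 0.4890/1.05976 = 0.461425
Compose boost 3: (0.579 + 0.461425)/(1 + 0.579×0.461425) = 1.04043/1.26717 = 0.8211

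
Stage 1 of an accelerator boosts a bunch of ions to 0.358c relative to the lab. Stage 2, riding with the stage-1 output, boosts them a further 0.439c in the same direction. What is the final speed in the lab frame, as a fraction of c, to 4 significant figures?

Compose boost 2: (0.439 + 0.358)/(1 + 0.439×0.358) = 0.7970/1.15716 = 0.6888

u ≈ 0.6888c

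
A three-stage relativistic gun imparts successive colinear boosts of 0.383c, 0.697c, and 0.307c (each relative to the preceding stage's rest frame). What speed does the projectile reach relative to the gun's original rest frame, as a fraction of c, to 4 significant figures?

Compose boost 2: (0.697 + 0.383)/(1 + 0.697×0.383) = 1.080/1.26695 = 0.852440
Compose boost 3: (0.307 + 0.852440)/(1 + 0.307×0.852440) = 1.15944/1.26170 = 0.9190

u ≈ 0.9190c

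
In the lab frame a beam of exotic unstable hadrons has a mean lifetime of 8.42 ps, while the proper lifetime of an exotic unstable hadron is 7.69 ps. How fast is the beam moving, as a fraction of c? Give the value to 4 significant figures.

β ≈ 0.4073

γ = Δt/τ₀ = 8.42/7.69 = 1.09493
β = √(1 − 1/γ²) = √(1 − 1/1.09493²) = 0.4073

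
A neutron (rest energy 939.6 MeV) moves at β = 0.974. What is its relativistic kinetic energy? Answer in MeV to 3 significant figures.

γ = 1/√(1 − 0.974²) = 4.4141
K = (γ − 1)m₀c² = (4.4141 − 1) × 939.6 MeV = 3.4141 × 939.6 MeV = 3210 MeV

K ≈ 3210 MeV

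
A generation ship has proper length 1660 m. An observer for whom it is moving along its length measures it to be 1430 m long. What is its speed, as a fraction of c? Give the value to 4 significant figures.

γ = L₀/L = 1660/1430 = 1.16084
β = √(1 − 1/γ²) = 0.5078

β ≈ 0.5078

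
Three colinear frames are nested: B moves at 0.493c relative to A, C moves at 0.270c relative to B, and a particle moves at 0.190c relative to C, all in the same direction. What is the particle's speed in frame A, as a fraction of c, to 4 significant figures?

Compose boost 2: (0.270 + 0.493)/(1 + 0.270×0.493) = 0.7630/1.13311 = 0.673368
Compose boost 3: (0.190 + 0.673368)/(1 + 0.190×0.673368) = 0.863368/1.12794 = 0.7654

u ≈ 0.7654c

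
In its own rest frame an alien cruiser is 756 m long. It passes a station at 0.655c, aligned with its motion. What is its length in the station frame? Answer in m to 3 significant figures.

L ≈ 571 m

γ = 1/√(1 − 0.655²) = 1.3234
Length contraction: L = L₀/γ = 756/1.3234 = 571 m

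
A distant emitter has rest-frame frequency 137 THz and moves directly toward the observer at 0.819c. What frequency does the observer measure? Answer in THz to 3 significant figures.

f_obs ≈ 434 THz

Relativistic Doppler: f_obs = f_src √((1+β)/(1−β))
= 137 × √(1.8190/0.18100) = 137 × 3.1701 = 434 THz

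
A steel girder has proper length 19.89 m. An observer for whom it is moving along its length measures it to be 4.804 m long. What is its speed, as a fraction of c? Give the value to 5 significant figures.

γ = L₀/L = 19.89/4.804 = 4.140300
β = √(1 − 1/γ²) = 0.97039

β ≈ 0.97039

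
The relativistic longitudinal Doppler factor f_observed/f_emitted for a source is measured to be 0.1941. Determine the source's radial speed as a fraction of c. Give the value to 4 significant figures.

f_obs/f_src = √((1−β)/(1+β)) = 0.1941  ⇒  (1−β)/(1+β) = 0.0376748
β = |1 − D²|/(1 + D²) = |1 − 0.0376748|/(1 + 0.0376748) = 0.9274

β ≈ 0.9274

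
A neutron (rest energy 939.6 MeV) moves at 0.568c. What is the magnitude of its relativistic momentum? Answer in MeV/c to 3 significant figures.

γ = 1/√(1 − 0.568²) = 1.2150
p = γβm₀c = 1.2150 × 0.568 × 939.6 MeV/c = 648 MeV/c

p ≈ 648 MeV/c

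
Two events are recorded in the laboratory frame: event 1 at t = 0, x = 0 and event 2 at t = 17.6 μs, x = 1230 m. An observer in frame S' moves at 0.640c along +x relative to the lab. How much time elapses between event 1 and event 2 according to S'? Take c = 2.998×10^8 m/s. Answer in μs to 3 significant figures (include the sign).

γ = 1/√(1 − 0.640²) = 1.3014
Δt' = γ(Δt − vΔx/c²) = 1.3014 × (17.6 μs − 0.640×1230 m / (2.998×10^8 m/s))
= 1.3014 × (14.974 μs) = 19.5 μs

Δt' ≈ 19.5 μs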